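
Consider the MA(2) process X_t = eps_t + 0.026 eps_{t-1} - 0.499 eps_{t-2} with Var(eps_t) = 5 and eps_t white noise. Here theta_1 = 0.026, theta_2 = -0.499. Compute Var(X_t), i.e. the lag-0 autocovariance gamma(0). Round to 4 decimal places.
\gamma(0) = 6.2484

For an MA(q) process X_t = eps_t + sum_i theta_i eps_{t-i} with
Var(eps_t) = sigma^2, the variance is
  gamma(0) = sigma^2 * (1 + sum_i theta_i^2).
  sum_i theta_i^2 = (0.026)^2 + (-0.499)^2 = 0.000676 + 0.249001 = 0.249677.
  gamma(0) = 5 * (1 + 0.249677) = 5 * 1.249677 = 6.248385, which rounds to 6.2484.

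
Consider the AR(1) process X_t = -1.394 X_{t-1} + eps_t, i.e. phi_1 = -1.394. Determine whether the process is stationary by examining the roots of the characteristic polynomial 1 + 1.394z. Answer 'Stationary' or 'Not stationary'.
\text{Not stationary}

The AR(p) characteristic polynomial is P(z) = 1 + 1.394z.
Stationarity requires all roots to lie outside the unit circle, i.e. |z| > 1 for every root.
This is linear in z: 1 + (1.394) z = 0  =>  z = -1/(1.394) = -0.71736,  |z| = 0.71736.
Moduli of all roots: 0.7174.
All moduli strictly greater than 1? No.
Verdict: Not stationary.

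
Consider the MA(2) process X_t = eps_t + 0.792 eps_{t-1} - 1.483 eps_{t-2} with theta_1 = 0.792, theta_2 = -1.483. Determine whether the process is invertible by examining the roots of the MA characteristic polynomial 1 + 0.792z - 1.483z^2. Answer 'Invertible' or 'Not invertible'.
\text{Not invertible}

The MA(q) characteristic polynomial is P(z) = 1 + 0.792z - 1.483z^2.
Invertibility requires all roots to lie outside the unit circle, i.e. |z| > 1 for every root.
Set 1 + (0.792) z + (-1.483) z^2 = 0, i.e. a z^2 + b z + c = 0 with a = -1.483, b = 0.792, c = 1.
Discriminant D = b^2 - 4ac = (0.792)^2 - 4*(-1.483)*1 = 0.627264 - (-5.932) = 6.559264.
D >= 0, so the roots are real: z = (-b +/- sqrt(D)) / (2a) = (-0.792 +/- 2.561106) / (-2.966).
  z_1 = (-0.792 + 2.561106) / (-2.966) = -0.5965,   |z_1| = 0.5965.
  z_2 = (-0.792 - 2.561106) / (-2.966) = 1.1305,   |z_2| = 1.1305.
Moduli of all roots: 0.5965, 1.1305.
All moduli strictly greater than 1? No.
Verdict: Not invertible.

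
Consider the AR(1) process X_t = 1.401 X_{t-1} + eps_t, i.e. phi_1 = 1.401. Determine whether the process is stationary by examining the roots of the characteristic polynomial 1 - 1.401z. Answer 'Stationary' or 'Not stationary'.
\text{Not stationary}

The AR(p) characteristic polynomial is P(z) = 1 - 1.401z.
Stationarity requires all roots to lie outside the unit circle, i.e. |z| > 1 for every root.
This is linear in z: 1 + (-1.401) z = 0  =>  z = -1/(-1.401) = 0.713776,  |z| = 0.713776.
Moduli of all roots: 0.7138.
All moduli strictly greater than 1? No.
Verdict: Not stationary.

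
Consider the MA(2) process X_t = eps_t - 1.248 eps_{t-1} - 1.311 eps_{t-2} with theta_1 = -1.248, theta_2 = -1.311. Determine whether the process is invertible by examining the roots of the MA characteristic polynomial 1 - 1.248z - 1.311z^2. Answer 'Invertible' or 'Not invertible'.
\text{Not invertible}

The MA(q) characteristic polynomial is P(z) = 1 - 1.248z - 1.311z^2.
Invertibility requires all roots to lie outside the unit circle, i.e. |z| > 1 for every root.
Set 1 + (-1.248) z + (-1.311) z^2 = 0, i.e. a z^2 + b z + c = 0 with a = -1.311, b = -1.248, c = 1.
Discriminant D = b^2 - 4ac = (-1.248)^2 - 4*(-1.311)*1 = 1.557504 - (-5.244) = 6.801504.
D >= 0, so the roots are real: z = (-b +/- sqrt(D)) / (2a) = (1.248 +/- 2.607969) / (-2.622).
  z_1 = (1.248 + 2.607969) / (-2.622) = -1.4706,   |z_1| = 1.4706.
  z_2 = (1.248 - 2.607969) / (-2.622) = 0.5187,   |z_2| = 0.5187.
Moduli of all roots: 1.4706, 0.5187.
All moduli strictly greater than 1? No.
Verdict: Not invertible.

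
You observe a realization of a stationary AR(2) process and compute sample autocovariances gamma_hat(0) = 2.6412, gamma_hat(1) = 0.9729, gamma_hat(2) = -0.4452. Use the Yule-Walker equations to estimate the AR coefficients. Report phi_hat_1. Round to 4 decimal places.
\hat\phi_{1} = 0.4980

The Yule-Walker equations for an AR(p) process read, in matrix form,
  Gamma_p phi = r_p,   with   (Gamma_p)_{ij} = gamma(|i - j|),
                       (r_p)_i = gamma(i),   i,j = 1..p.
Substitute the sample gammas (Toeplitz matrix and right-hand side of size 2):
  Gamma_p = [[2.6412, 0.9729], [0.9729, 2.6412]]
  r_p     = [0.9729, -0.4452]
Written out:
  2.6412 phi_1 + 0.9729 phi_2 = 0.9729
  0.9729 phi_1 + 2.6412 phi_2 = -0.4452
Solve by Cramer's rule:
  det = gamma(0)^2 - gamma(1)^2 = (2.6412)^2 - (0.9729)^2 = 6.97593744 - 0.94653441 = 6.02940303
  phi_hat_1 = [gamma(1) gamma(0) - gamma(1) gamma(2)] / det = [(0.9729)(2.6412) - (0.9729)(-0.4452)] / 6.02940303 = 3.00275856 / 6.02940303 = 0.498
  phi_hat_2 = [gamma(0) gamma(2) - gamma(1)^2] / det = [(2.6412)(-0.4452) - (0.9729)^2] / 6.02940303 = -2.12239665 / 6.02940303 = -0.352
So phi_hat = [0.4980, -0.3520].
Therefore phi_hat_1 = 0.4980.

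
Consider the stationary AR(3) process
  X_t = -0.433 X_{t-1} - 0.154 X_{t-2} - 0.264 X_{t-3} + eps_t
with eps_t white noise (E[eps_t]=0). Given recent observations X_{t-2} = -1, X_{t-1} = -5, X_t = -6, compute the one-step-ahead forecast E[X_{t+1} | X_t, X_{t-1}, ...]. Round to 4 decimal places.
E[X_{t+1} \mid \mathcal F_t] = 3.6320

For an AR(p) model X_t = c + sum_i phi_i X_{t-i} + eps_t, the
one-step-ahead conditional mean is
  E[X_{t+1} | X_t, ...] = c + sum_i phi_i X_{t+1-i}.
Substitute known values:
  E[X_{t+1} | ...] = (-0.433) * (-6) + (-0.154) * (-5) + (-0.264) * (-1)
                   = 3.6320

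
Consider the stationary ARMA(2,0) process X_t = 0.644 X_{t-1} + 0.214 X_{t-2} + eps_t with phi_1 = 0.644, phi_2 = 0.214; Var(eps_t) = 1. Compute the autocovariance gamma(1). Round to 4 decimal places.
\gamma(1) = 2.6124

Multiply the model equation by X_{t-k} and take expectations. With theta_0 = psi_0 = 1 and psi_j the MA(infinity) weights, this gives
  gamma(k) - sum_i phi_i gamma(k-i) = c_k,
  c_k = sigma^2 * sum_{j=k..q} theta_j psi_{j-k}   (c_k = 0 for k > q),
using gamma(-m) = gamma(m).
Pure AR (q = 0): c_0 = sigma^2 = 1, c_k = 0 for k >= 1.
Equations for k = 0, 1, 2 (AR order 2, c_2 = 0):
  (E0) gamma(0) = phi_1 gamma(1) + phi_2 gamma(2) + c_0
  (E1) gamma(1) = phi_1 gamma(0) + phi_2 gamma(1) + c_1
  (E2) gamma(2) = phi_1 gamma(1) + phi_2 gamma(0)
From (E1): gamma(1) = A gamma(0) + B with
  A = phi_1 / (1 - phi_2) = 0.644 / 0.786 = 0.819338,   B = c_1 / (1 - phi_2) = 0 / 0.786 = 0.
Insert (E2) into (E0): gamma(0) (1 - phi_2^2) = phi_1 (1 + phi_2) gamma(1) + c_0.
  phi_1 (1 + phi_2) = (0.644)(1.214) = 0.781816,   1 - phi_2^2 = 0.954204.
Replace gamma(1) by A gamma(0) + B and collect gamma(0):
  gamma(0) [0.954204 - (0.781816)(0.819338)] = c_0 = 1
  gamma(0) * 0.313632 = 1
  gamma(0) = 1 / 0.313632 = 3.188449.
  gamma(1) = A gamma(0) = (0.819338)(3.188449) = 2.612419.
Therefore gamma(1) = 2.6124 (to 4 decimal places).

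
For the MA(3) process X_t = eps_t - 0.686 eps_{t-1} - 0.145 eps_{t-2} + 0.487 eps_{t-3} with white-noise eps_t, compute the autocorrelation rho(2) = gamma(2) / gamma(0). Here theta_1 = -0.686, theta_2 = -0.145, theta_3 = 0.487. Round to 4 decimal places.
\rho(2) = -0.2771

For an MA(q) process with theta_0 = 1, the autocovariance is
  gamma(k) = sigma^2 * sum_{i=0..q-k} theta_i * theta_{i+k},
and rho(k) = gamma(k) / gamma(0). Sigma^2 cancels.
  numerator   = (1)*(-0.145) + (-0.686)*(0.487) = -0.479082.
  denominator = (1)^2 + (-0.686)^2 + (-0.145)^2 + (0.487)^2 = 1.72879.
  rho(2) = -0.479082 / 1.72879 = -0.2771.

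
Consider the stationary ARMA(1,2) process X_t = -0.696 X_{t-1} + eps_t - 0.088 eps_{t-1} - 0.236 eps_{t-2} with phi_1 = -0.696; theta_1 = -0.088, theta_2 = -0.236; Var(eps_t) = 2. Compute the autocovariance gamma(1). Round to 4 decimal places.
\gamma(1) = -2.3124

Multiply the model equation by X_{t-k} and take expectations. With theta_0 = psi_0 = 1 and psi_j the MA(infinity) weights, this gives
  gamma(k) - sum_i phi_i gamma(k-i) = c_k,
  c_k = sigma^2 * sum_{j=k..q} theta_j psi_{j-k}   (c_k = 0 for k > q),
using gamma(-m) = gamma(m).
psi-weights needed (psi_j = theta_j + sum_i phi_i psi_{j-i}):
  psi_1 = theta_1 + phi_1 = -0.088 + (-0.696) = -0.784
  psi_2 = theta_2 + phi_1 psi_1 = -0.236 + (-0.696)(-0.784) = 0.309664
Right-hand sides:
  c_0 = sigma^2 (1 + theta_1 psi_1 + theta_2 psi_2) = 2 * (1 + (-0.088)(-0.784) + (-0.236)(0.309664)) = 2 * 0.995911 = 1.991823
  c_1 = sigma^2 (theta_1 + theta_2 psi_1) = 2 * (-0.088 + (-0.236)(-0.784)) = 0.194048
  c_2 = sigma^2 theta_2 = 2 * (-0.236) = -0.472
Equations for k = 0 and k = 1 (AR order 1):
  gamma(0) = phi_1 gamma(1) + c_0
  gamma(1) = phi_1 gamma(0) + c_1
Substituting the second into the first: gamma(0) (1 - phi_1^2) = c_0 + phi_1 c_1, so
  gamma(0) = (c_0 + phi_1 c_1) / (1 - phi_1^2) = (1.991823 + (-0.696)(0.194048)) / (1 - (-0.696)^2) = 1.856765 / 0.515584 = 3.601286.
  gamma(1) = phi_1 gamma(0) + c_1 = (-0.696)(3.601286) + (0.194048) = -2.312447.
Therefore gamma(1) = -2.3124 (to 4 decimal places).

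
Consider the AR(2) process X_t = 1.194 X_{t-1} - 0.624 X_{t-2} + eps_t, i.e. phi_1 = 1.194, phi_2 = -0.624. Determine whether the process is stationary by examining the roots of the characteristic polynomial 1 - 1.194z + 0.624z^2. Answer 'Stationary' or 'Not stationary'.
\text{Stationary}

The AR(p) characteristic polynomial is P(z) = 1 - 1.194z + 0.624z^2.
Stationarity requires all roots to lie outside the unit circle, i.e. |z| > 1 for every root.
Set 1 + (-1.194) z + (0.624) z^2 = 0, i.e. a z^2 + b z + c = 0 with a = 0.624, b = -1.194, c = 1.
Discriminant D = b^2 - 4ac = (-1.194)^2 - 4*(0.624)*1 = 1.425636 - (2.496) = -1.070364.
D < 0, so the roots are the complex-conjugate pair z = (-b +/- i sqrt(-D)) / (2a) = 0.9567 +/- 0.829i.
For a conjugate pair |z|^2 = z * conj(z) = (product of roots) = c/a = 1/(0.624) = 1.602564, so |z| = sqrt(1.602564) = 1.2659 for both roots.
Moduli of all roots: 1.2659, 1.2659.
All moduli strictly greater than 1? Yes.
Verdict: Stationary.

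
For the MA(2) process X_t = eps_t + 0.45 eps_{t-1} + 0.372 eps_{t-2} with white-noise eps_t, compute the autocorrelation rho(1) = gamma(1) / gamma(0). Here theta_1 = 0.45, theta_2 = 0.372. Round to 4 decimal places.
\rho(1) = 0.4604

For an MA(q) process with theta_0 = 1, the autocovariance is
  gamma(k) = sigma^2 * sum_{i=0..q-k} theta_i * theta_{i+k},
and rho(k) = gamma(k) / gamma(0). Sigma^2 cancels.
  numerator   = (1)*(0.45) + (0.45)*(0.372) = 0.6174.
  denominator = (1)^2 + (0.45)^2 + (0.372)^2 = 1.340884.
  rho(1) = 0.6174 / 1.340884 = 0.4604.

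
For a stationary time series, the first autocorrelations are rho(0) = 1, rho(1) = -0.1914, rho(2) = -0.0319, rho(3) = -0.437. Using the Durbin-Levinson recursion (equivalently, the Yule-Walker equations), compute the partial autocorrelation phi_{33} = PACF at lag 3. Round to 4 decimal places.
\phi_{33} = -0.4770

The PACF at lag k is phi_{kk}, the last component of the solution
to the Yule-Walker system G_k phi = r_k where
  (G_k)_{ij} = rho(|i - j|), (r_k)_i = rho(i), i,j = 1..k.
Equivalently, Durbin-Levinson gives phi_{kk} iteratively:
  phi_{11} = rho(1)
  phi_{kk} = [rho(k) - sum_{j=1..k-1} phi_{k-1,j} rho(k-j)]
            / [1 - sum_{j=1..k-1} phi_{k-1,j} rho(j)],
  phi_{k,j} = phi_{k-1,j} - phi_{kk} phi_{k-1,k-j},  j = 1..k-1.
Step k = 1:
  phi_11 = rho(1) = -0.1914.
Step k = 2:
  phi_22 = [rho(2) - phi_11 rho(1)] / [1 - phi_11 rho(1)] = [-0.0319 - (-0.1914)(-0.1914)] / [1 - (-0.1914)(-0.1914)]
         = -0.06853396 / 0.96336604 = -0.07114.
  Update: phi_21 = phi_11 - phi_22 phi_11 = -0.1914 - (-0.07114)(-0.1914) = -0.205016.
Step k = 3:
  phi_33 = [rho(3) - phi_21 rho(2) - phi_22 rho(1)] / [1 - phi_21 rho(1) - phi_22 rho(2)]
    numerator   = -0.437 - (-0.205016)(-0.0319) - (-0.07114)(-0.1914) = -0.45715623
    denominator = 1 - (-0.205016)(-0.1914) - (-0.07114)(-0.0319) = 0.95849053
  phi_33 = -0.45715623 / 0.95849053 = -0.477.
Therefore phi_{33} = -0.4770.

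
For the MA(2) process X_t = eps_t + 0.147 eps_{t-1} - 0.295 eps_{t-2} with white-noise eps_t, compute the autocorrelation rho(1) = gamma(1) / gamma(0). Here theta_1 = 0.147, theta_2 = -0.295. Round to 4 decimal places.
\rho(1) = 0.0935

For an MA(q) process with theta_0 = 1, the autocovariance is
  gamma(k) = sigma^2 * sum_{i=0..q-k} theta_i * theta_{i+k},
and rho(k) = gamma(k) / gamma(0). Sigma^2 cancels.
  numerator   = (1)*(0.147) + (0.147)*(-0.295) = 0.103635.
  denominator = (1)^2 + (0.147)^2 + (-0.295)^2 = 1.108634.
  rho(1) = 0.103635 / 1.108634 = 0.0935.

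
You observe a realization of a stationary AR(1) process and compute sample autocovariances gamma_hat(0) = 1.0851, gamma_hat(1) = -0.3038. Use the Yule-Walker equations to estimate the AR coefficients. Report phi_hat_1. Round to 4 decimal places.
\hat\phi_{1} = -0.2800

The Yule-Walker equations for an AR(p) process read, in matrix form,
  Gamma_p phi = r_p,   with   (Gamma_p)_{ij} = gamma(|i - j|),
                       (r_p)_i = gamma(i),   i,j = 1..p.
Substitute the sample gammas (Toeplitz matrix and right-hand side of size 1):
  Gamma_p = [[1.0851]]
  r_p     = [-0.3038]
With p = 1 this is the single equation gamma(0) phi_1 = gamma(1):
  phi_hat_1 = gamma(1) / gamma(0) = -0.3038 / 1.0851 = -0.2800.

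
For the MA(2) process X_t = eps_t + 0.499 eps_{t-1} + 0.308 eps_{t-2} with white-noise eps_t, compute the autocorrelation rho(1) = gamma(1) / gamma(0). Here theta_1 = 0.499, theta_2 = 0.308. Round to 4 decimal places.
\rho(1) = 0.4857

For an MA(q) process with theta_0 = 1, the autocovariance is
  gamma(k) = sigma^2 * sum_{i=0..q-k} theta_i * theta_{i+k},
and rho(k) = gamma(k) / gamma(0). Sigma^2 cancels.
  numerator   = (1)*(0.499) + (0.499)*(0.308) = 0.652692.
  denominator = (1)^2 + (0.499)^2 + (0.308)^2 = 1.343865.
  rho(1) = 0.652692 / 1.343865 = 0.4857.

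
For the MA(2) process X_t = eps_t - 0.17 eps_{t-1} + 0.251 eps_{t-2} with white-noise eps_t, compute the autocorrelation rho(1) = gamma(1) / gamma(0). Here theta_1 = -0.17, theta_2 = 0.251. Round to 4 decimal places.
\rho(1) = -0.1948

For an MA(q) process with theta_0 = 1, the autocovariance is
  gamma(k) = sigma^2 * sum_{i=0..q-k} theta_i * theta_{i+k},
and rho(k) = gamma(k) / gamma(0). Sigma^2 cancels.
  numerator   = (1)*(-0.17) + (-0.17)*(0.251) = -0.21267.
  denominator = (1)^2 + (-0.17)^2 + (0.251)^2 = 1.091901.
  rho(1) = -0.21267 / 1.091901 = -0.1948.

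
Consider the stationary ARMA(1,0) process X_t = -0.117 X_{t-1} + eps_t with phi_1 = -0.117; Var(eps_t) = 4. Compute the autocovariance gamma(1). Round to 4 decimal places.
\gamma(1) = -0.4745

Multiply the model equation by X_{t-k} and take expectations. With theta_0 = psi_0 = 1 and psi_j the MA(infinity) weights, this gives
  gamma(k) - sum_i phi_i gamma(k-i) = c_k,
  c_k = sigma^2 * sum_{j=k..q} theta_j psi_{j-k}   (c_k = 0 for k > q),
using gamma(-m) = gamma(m).
Pure AR (q = 0): c_0 = sigma^2 = 4, c_k = 0 for k >= 1.
Equations for k = 0 and k = 1 (AR order 1):
  gamma(0) = phi_1 gamma(1) + c_0
  gamma(1) = phi_1 gamma(0) + c_1
Substituting the second into the first: gamma(0) (1 - phi_1^2) = c_0 + phi_1 c_1, so
  gamma(0) = c_0 / (1 - phi_1^2) = 4 / (1 - (-0.117)^2) = 4 / 0.986311 = 4.055516.
  gamma(1) = phi_1 gamma(0) = (-0.117)(4.055516) = -0.474495.
Therefore gamma(1) = -0.4745 (to 4 decimal places).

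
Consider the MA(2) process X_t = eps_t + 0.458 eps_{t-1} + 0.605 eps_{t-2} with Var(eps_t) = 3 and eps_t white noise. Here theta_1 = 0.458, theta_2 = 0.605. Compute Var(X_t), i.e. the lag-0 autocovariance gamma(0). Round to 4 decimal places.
\gamma(0) = 4.7274

For an MA(q) process X_t = eps_t + sum_i theta_i eps_{t-i} with
Var(eps_t) = sigma^2, the variance is
  gamma(0) = sigma^2 * (1 + sum_i theta_i^2).
  sum_i theta_i^2 = (0.458)^2 + (0.605)^2 = 0.209764 + 0.366025 = 0.575789.
  gamma(0) = 3 * (1 + 0.575789) = 3 * 1.575789 = 4.727367, which rounds to 4.7274.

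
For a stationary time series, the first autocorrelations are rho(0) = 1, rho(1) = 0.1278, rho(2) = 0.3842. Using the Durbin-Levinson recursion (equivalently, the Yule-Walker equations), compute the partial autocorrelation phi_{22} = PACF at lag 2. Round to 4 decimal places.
\phi_{22} = 0.3740

The PACF at lag k is phi_{kk}, the last component of the solution
to the Yule-Walker system G_k phi = r_k where
  (G_k)_{ij} = rho(|i - j|), (r_k)_i = rho(i), i,j = 1..k.
Equivalently, Durbin-Levinson gives phi_{kk} iteratively:
  phi_{11} = rho(1)
  phi_{kk} = [rho(k) - sum_{j=1..k-1} phi_{k-1,j} rho(k-j)]
            / [1 - sum_{j=1..k-1} phi_{k-1,j} rho(j)],
  phi_{k,j} = phi_{k-1,j} - phi_{kk} phi_{k-1,k-j},  j = 1..k-1.
Step k = 1:
  phi_11 = rho(1) = 0.1278.
Step k = 2:
  phi_22 = [rho(2) - phi_11 rho(1)] / [1 - phi_11 rho(1)] = [0.3842 - (0.1278)(0.1278)] / [1 - (0.1278)(0.1278)]
         = 0.36786716 / 0.98366716 = 0.374.
Therefore phi_{22} = 0.3740.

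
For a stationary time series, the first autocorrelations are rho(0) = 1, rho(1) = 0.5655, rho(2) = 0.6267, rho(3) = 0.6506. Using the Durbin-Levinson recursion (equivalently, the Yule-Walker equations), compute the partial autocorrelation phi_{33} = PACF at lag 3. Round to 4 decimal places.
\phi_{33} = 0.3709

The PACF at lag k is phi_{kk}, the last component of the solution
to the Yule-Walker system G_k phi = r_k where
  (G_k)_{ij} = rho(|i - j|), (r_k)_i = rho(i), i,j = 1..k.
Equivalently, Durbin-Levinson gives phi_{kk} iteratively:
  phi_{11} = rho(1)
  phi_{kk} = [rho(k) - sum_{j=1..k-1} phi_{k-1,j} rho(k-j)]
            / [1 - sum_{j=1..k-1} phi_{k-1,j} rho(j)],
  phi_{k,j} = phi_{k-1,j} - phi_{kk} phi_{k-1,k-j},  j = 1..k-1.
Step k = 1:
  phi_11 = rho(1) = 0.5655.
Step k = 2:
  phi_22 = [rho(2) - phi_11 rho(1)] / [1 - phi_11 rho(1)] = [0.6267 - (0.5655)(0.5655)] / [1 - (0.5655)(0.5655)]
         = 0.30690975 / 0.68020975 = 0.451199.
  Update: phi_21 = phi_11 - phi_22 phi_11 = 0.5655 - (0.451199)(0.5655) = 0.310347.
Step k = 3:
  phi_33 = [rho(3) - phi_21 rho(2) - phi_22 rho(1)] / [1 - phi_21 rho(1) - phi_22 rho(2)]
    numerator   = 0.6506 - (0.310347)(0.6267) - (0.451199)(0.5655) = 0.20095259
    denominator = 1 - (0.310347)(0.5655) - (0.451199)(0.6267) = 0.54173247
  phi_33 = 0.20095259 / 0.54173247 = 0.3709.
Therefore phi_{33} = 0.3709.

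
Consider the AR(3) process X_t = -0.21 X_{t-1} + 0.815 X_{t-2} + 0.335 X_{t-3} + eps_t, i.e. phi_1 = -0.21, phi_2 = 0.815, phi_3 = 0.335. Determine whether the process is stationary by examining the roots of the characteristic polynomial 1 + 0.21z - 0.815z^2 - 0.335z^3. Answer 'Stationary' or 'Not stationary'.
\text{Stationary}

The AR(p) characteristic polynomial is P(z) = 1 + 0.21z - 0.815z^2 - 0.335z^3.
Stationarity requires all roots to lie outside the unit circle, i.e. |z| > 1 for every root.
Degree 3: look for a simple real root z0 first, then factor out (1 - z/z0) and solve the remaining quadratic.
Testing z0 = -2: P(-2) = 1 + (0.21)(-2) + (-0.815)(-2)^2 + (-0.335)(-2)^3
  = 1 + (-0.42) + (-3.26) + (2.68) = 0.  So z_0 = -2 is a root, |z_0| = 2.
Divide out the factor (1 + 0.5 z) = (1 - z/z0) (since 1/z0 = -0.5):
  P(z) = (1 + 0.5 z)(1 + (-0.29) z + (-0.67) z^2)
  [check: z-coef -0.29 - (-0.5) = 0.21; z^2-coef -0.67 - (-0.5)(-0.29) = -0.815; z^3-coef -(-0.5)(-0.67) = -0.335.]
Remaining roots from the quadratic factor 1 + (-0.29) z + (-0.67) z^2:
  Set 1 + (-0.29) z + (-0.67) z^2 = 0, i.e. a z^2 + b z + c = 0 with a = -0.67, b = -0.29, c = 1.
  Discriminant D = b^2 - 4ac = (-0.29)^2 - 4*(-0.67)*1 = 0.0841 - (-2.68) = 2.7641.
  D >= 0, so the roots are real: z = (-b +/- sqrt(D)) / (2a) = (0.29 +/- 1.662558) / (-1.34).
    z_1 = (0.29 + 1.662558) / (-1.34) = -1.4571,   |z_1| = 1.4571.
    z_2 = (0.29 - 1.662558) / (-1.34) = 1.0243,   |z_2| = 1.0243.
Moduli of all roots: 2.0000, 1.4571, 1.0243.
All moduli strictly greater than 1? Yes.
Verdict: Stationary.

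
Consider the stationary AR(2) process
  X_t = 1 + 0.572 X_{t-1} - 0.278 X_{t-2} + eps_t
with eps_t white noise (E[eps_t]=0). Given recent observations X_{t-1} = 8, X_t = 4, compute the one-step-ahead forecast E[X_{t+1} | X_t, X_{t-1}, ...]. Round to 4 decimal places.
E[X_{t+1} \mid \mathcal F_t] = 1.0640

For an AR(p) model X_t = c + sum_i phi_i X_{t-i} + eps_t, the
one-step-ahead conditional mean is
  E[X_{t+1} | X_t, ...] = c + sum_i phi_i X_{t+1-i}.
Substitute known values:
  E[X_{t+1} | ...] = 1 + (0.572) * (4) + (-0.278) * (8)
                   = 1.0640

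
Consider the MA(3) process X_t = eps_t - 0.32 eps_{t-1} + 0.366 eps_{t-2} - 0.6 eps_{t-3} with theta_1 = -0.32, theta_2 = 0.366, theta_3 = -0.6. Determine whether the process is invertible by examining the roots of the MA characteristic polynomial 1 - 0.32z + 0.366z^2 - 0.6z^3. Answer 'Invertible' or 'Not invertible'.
\text{Invertible}

The MA(q) characteristic polynomial is P(z) = 1 - 0.32z + 0.366z^2 - 0.6z^3.
Invertibility requires all roots to lie outside the unit circle, i.e. |z| > 1 for every root.
Degree 3: look for a simple real root z0 first, then factor out (1 - z/z0) and solve the remaining quadratic.
Testing z0 = 1.25: P(1.25) = 1 + (-0.32)(1.25) + (0.366)(1.25)^2 + (-0.6)(1.25)^3
  = 1 + (-0.4) + (0.571875) + (-1.171875) = 0.  So z_0 = 1.25 is a root, |z_0| = 1.25.
Divide out the factor (1 - 0.8 z) = (1 - z/z0) (since 1/z0 = 0.8):
  P(z) = (1 - 0.8 z)(1 + (0.48) z + (0.75) z^2)
  [check: z-coef 0.48 - (0.8) = -0.32; z^2-coef 0.75 - (0.8)(0.48) = 0.366; z^3-coef -(0.8)(0.75) = -0.6.]
Remaining roots from the quadratic factor 1 + (0.48) z + (0.75) z^2:
  Set 1 + (0.48) z + (0.75) z^2 = 0, i.e. a z^2 + b z + c = 0 with a = 0.75, b = 0.48, c = 1.
  Discriminant D = b^2 - 4ac = (0.48)^2 - 4*(0.75)*1 = 0.2304 - (3) = -2.7696.
  D < 0, so the roots are the complex-conjugate pair z = (-b +/- i sqrt(-D)) / (2a) = -0.32 +/- 1.1095i.
  For a conjugate pair |z|^2 = z * conj(z) = (product of roots) = c/a = 1/(0.75) = 1.333333, so |z| = sqrt(1.333333) = 1.1547 for both roots.
Moduli of all roots: 1.2500, 1.1547, 1.1547.
All moduli strictly greater than 1? Yes.
Verdict: Invertible.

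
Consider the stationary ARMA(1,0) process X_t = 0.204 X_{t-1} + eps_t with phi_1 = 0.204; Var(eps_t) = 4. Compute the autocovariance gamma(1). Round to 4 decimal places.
\gamma(1) = 0.8514

Multiply the model equation by X_{t-k} and take expectations. With theta_0 = psi_0 = 1 and psi_j the MA(infinity) weights, this gives
  gamma(k) - sum_i phi_i gamma(k-i) = c_k,
  c_k = sigma^2 * sum_{j=k..q} theta_j psi_{j-k}   (c_k = 0 for k > q),
using gamma(-m) = gamma(m).
Pure AR (q = 0): c_0 = sigma^2 = 4, c_k = 0 for k >= 1.
Equations for k = 0 and k = 1 (AR order 1):
  gamma(0) = phi_1 gamma(1) + c_0
  gamma(1) = phi_1 gamma(0) + c_1
Substituting the second into the first: gamma(0) (1 - phi_1^2) = c_0 + phi_1 c_1, so
  gamma(0) = c_0 / (1 - phi_1^2) = 4 / (1 - (0.204)^2) = 4 / 0.958384 = 4.173692.
  gamma(1) = phi_1 gamma(0) = (0.204)(4.173692) = 0.851433.
Therefore gamma(1) = 0.8514 (to 4 decimal places).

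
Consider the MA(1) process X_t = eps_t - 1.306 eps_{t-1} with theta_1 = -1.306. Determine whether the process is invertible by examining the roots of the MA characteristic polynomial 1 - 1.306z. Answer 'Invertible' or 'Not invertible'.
\text{Not invertible}

The MA(q) characteristic polynomial is P(z) = 1 - 1.306z.
Invertibility requires all roots to lie outside the unit circle, i.e. |z| > 1 for every root.
This is linear in z: 1 + (-1.306) z = 0  =>  z = -1/(-1.306) = 0.765697,  |z| = 0.765697.
Moduli of all roots: 0.7657.
All moduli strictly greater than 1? No.
Verdict: Not invertible.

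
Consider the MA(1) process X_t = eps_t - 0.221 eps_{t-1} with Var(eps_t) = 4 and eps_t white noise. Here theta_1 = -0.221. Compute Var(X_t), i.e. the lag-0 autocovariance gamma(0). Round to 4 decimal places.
\gamma(0) = 4.1954

For an MA(q) process X_t = eps_t + sum_i theta_i eps_{t-i} with
Var(eps_t) = sigma^2, the variance is
  gamma(0) = sigma^2 * (1 + sum_i theta_i^2).
  sum_i theta_i^2 = (-0.221)^2 = 0.048841.
  gamma(0) = 4 * (1 + 0.048841) = 4 * 1.048841 = 4.195364, which rounds to 4.1954.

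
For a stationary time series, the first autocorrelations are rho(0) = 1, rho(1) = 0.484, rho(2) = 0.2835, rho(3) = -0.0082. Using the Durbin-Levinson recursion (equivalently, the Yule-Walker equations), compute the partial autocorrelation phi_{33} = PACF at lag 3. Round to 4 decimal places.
\phi_{33} = -0.2199

The PACF at lag k is phi_{kk}, the last component of the solution
to the Yule-Walker system G_k phi = r_k where
  (G_k)_{ij} = rho(|i - j|), (r_k)_i = rho(i), i,j = 1..k.
Equivalently, Durbin-Levinson gives phi_{kk} iteratively:
  phi_{11} = rho(1)
  phi_{kk} = [rho(k) - sum_{j=1..k-1} phi_{k-1,j} rho(k-j)]
            / [1 - sum_{j=1..k-1} phi_{k-1,j} rho(j)],
  phi_{k,j} = phi_{k-1,j} - phi_{kk} phi_{k-1,k-j},  j = 1..k-1.
Step k = 1:
  phi_11 = rho(1) = 0.484.
Step k = 2:
  phi_22 = [rho(2) - phi_11 rho(1)] / [1 - phi_11 rho(1)] = [0.2835 - (0.484)(0.484)] / [1 - (0.484)(0.484)]
         = 0.049244 / 0.765744 = 0.064309.
  Update: phi_21 = phi_11 - phi_22 phi_11 = 0.484 - (0.064309)(0.484) = 0.452875.
Step k = 3:
  phi_33 = [rho(3) - phi_21 rho(2) - phi_22 rho(1)] / [1 - phi_21 rho(1) - phi_22 rho(2)]
    numerator   = -0.0082 - (0.452875)(0.2835) - (0.064309)(0.484) = -0.16771536
    denominator = 1 - (0.452875)(0.484) - (0.064309)(0.2835) = 0.76257718
  phi_33 = -0.16771536 / 0.76257718 = -0.2199.
Therefore phi_{33} = -0.2199.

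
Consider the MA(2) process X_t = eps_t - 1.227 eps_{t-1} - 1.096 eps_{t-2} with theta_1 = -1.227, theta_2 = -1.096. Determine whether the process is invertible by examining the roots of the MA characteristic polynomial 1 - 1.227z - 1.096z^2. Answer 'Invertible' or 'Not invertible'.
\text{Not invertible}

The MA(q) characteristic polynomial is P(z) = 1 - 1.227z - 1.096z^2.
Invertibility requires all roots to lie outside the unit circle, i.e. |z| > 1 for every root.
Set 1 + (-1.227) z + (-1.096) z^2 = 0, i.e. a z^2 + b z + c = 0 with a = -1.096, b = -1.227, c = 1.
Discriminant D = b^2 - 4ac = (-1.227)^2 - 4*(-1.096)*1 = 1.505529 - (-4.384) = 5.889529.
D >= 0, so the roots are real: z = (-b +/- sqrt(D)) / (2a) = (1.227 +/- 2.426835) / (-2.192).
  z_1 = (1.227 + 2.426835) / (-2.192) = -1.6669,   |z_1| = 1.6669.
  z_2 = (1.227 - 2.426835) / (-2.192) = 0.5474,   |z_2| = 0.5474.
Moduli of all roots: 1.6669, 0.5474.
All moduli strictly greater than 1? No.
Verdict: Not invertible.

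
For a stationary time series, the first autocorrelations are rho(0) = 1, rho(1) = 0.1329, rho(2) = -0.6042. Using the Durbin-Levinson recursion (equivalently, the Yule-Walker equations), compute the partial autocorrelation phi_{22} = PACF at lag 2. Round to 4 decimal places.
\phi_{22} = -0.6330

The PACF at lag k is phi_{kk}, the last component of the solution
to the Yule-Walker system G_k phi = r_k where
  (G_k)_{ij} = rho(|i - j|), (r_k)_i = rho(i), i,j = 1..k.
Equivalently, Durbin-Levinson gives phi_{kk} iteratively:
  phi_{11} = rho(1)
  phi_{kk} = [rho(k) - sum_{j=1..k-1} phi_{k-1,j} rho(k-j)]
            / [1 - sum_{j=1..k-1} phi_{k-1,j} rho(j)],
  phi_{k,j} = phi_{k-1,j} - phi_{kk} phi_{k-1,k-j},  j = 1..k-1.
Step k = 1:
  phi_11 = rho(1) = 0.1329.
Step k = 2:
  phi_22 = [rho(2) - phi_11 rho(1)] / [1 - phi_11 rho(1)] = [-0.6042 - (0.1329)(0.1329)] / [1 - (0.1329)(0.1329)]
         = -0.62186241 / 0.98233759 = -0.633.
Therefore phi_{22} = -0.6330.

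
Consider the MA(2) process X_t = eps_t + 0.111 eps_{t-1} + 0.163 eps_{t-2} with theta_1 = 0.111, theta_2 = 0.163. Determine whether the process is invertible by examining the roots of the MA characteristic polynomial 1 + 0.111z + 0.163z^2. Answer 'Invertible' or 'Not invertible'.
\text{Invertible}

The MA(q) characteristic polynomial is P(z) = 1 + 0.111z + 0.163z^2.
Invertibility requires all roots to lie outside the unit circle, i.e. |z| > 1 for every root.
Set 1 + (0.111) z + (0.163) z^2 = 0, i.e. a z^2 + b z + c = 0 with a = 0.163, b = 0.111, c = 1.
Discriminant D = b^2 - 4ac = (0.111)^2 - 4*(0.163)*1 = 0.012321 - (0.652) = -0.639679.
D < 0, so the roots are the complex-conjugate pair z = (-b +/- i sqrt(-D)) / (2a) = -0.3405 +/- 2.4534i.
For a conjugate pair |z|^2 = z * conj(z) = (product of roots) = c/a = 1/(0.163) = 6.134969, so |z| = sqrt(6.134969) = 2.4769 for both roots.
Moduli of all roots: 2.4769, 2.4769.
All moduli strictly greater than 1? Yes.
Verdict: Invertible.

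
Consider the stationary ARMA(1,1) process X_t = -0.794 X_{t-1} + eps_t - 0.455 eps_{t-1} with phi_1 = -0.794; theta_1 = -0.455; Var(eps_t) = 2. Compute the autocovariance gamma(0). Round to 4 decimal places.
\gamma(0) = 10.4424

Multiply the model equation by X_{t-k} and take expectations. With theta_0 = psi_0 = 1 and psi_j the MA(infinity) weights, this gives
  gamma(k) - sum_i phi_i gamma(k-i) = c_k,
  c_k = sigma^2 * sum_{j=k..q} theta_j psi_{j-k}   (c_k = 0 for k > q),
using gamma(-m) = gamma(m).
psi-weights needed (psi_j = theta_j + sum_i phi_i psi_{j-i}):
  psi_1 = theta_1 + phi_1 = -0.455 + (-0.794) = -1.249
Right-hand sides:
  c_0 = sigma^2 (1 + theta_1 psi_1) = 2 * (1 + (-0.455)(-1.249)) = 2 * 1.568295 = 3.13659
  c_1 = sigma^2 theta_1 = 2 * (-0.455) = -0.91
  c_2 = 0
Equations for k = 0 and k = 1 (AR order 1):
  gamma(0) = phi_1 gamma(1) + c_0
  gamma(1) = phi_1 gamma(0) + c_1
Substituting the second into the first: gamma(0) (1 - phi_1^2) = c_0 + phi_1 c_1, so
  gamma(0) = (c_0 + phi_1 c_1) / (1 - phi_1^2) = (3.13659 + (-0.794)(-0.91)) / (1 - (-0.794)^2) = 3.85913 / 0.369564 = 10.442386.
Therefore gamma(0) = 10.4424 (to 4 decimal places).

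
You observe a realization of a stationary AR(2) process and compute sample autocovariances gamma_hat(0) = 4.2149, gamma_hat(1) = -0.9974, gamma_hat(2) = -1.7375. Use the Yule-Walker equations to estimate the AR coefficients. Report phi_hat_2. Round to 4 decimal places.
\hat\phi_{2} = -0.4960

The Yule-Walker equations for an AR(p) process read, in matrix form,
  Gamma_p phi = r_p,   with   (Gamma_p)_{ij} = gamma(|i - j|),
                       (r_p)_i = gamma(i),   i,j = 1..p.
Substitute the sample gammas (Toeplitz matrix and right-hand side of size 2):
  Gamma_p = [[4.2149, -0.9974], [-0.9974, 4.2149]]
  r_p     = [-0.9974, -1.7375]
Written out:
  4.2149 phi_1 - 0.9974 phi_2 = -0.9974
  -0.9974 phi_1 + 4.2149 phi_2 = -1.7375
Solve by Cramer's rule:
  det = gamma(0)^2 - gamma(1)^2 = (4.2149)^2 - (-0.9974)^2 = 17.76538201 - 0.99480676 = 16.77057525
  phi_hat_1 = [gamma(1) gamma(0) - gamma(1) gamma(2)] / det = [(-0.9974)(4.2149) - (-0.9974)(-1.7375)] / 16.77057525 = -5.93692376 / 16.77057525 = -0.354
  phi_hat_2 = [gamma(0) gamma(2) - gamma(1)^2] / det = [(4.2149)(-1.7375) - (-0.9974)^2] / 16.77057525 = -8.31819551 / 16.77057525 = -0.496
So phi_hat = [-0.3540, -0.4960].
Therefore phi_hat_2 = -0.4960.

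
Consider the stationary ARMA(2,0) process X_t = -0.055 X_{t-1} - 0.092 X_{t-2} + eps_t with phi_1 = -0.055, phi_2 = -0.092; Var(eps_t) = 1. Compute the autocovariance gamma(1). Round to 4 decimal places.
\gamma(1) = -0.0509

Multiply the model equation by X_{t-k} and take expectations. With theta_0 = psi_0 = 1 and psi_j the MA(infinity) weights, this gives
  gamma(k) - sum_i phi_i gamma(k-i) = c_k,
  c_k = sigma^2 * sum_{j=k..q} theta_j psi_{j-k}   (c_k = 0 for k > q),
using gamma(-m) = gamma(m).
Pure AR (q = 0): c_0 = sigma^2 = 1, c_k = 0 for k >= 1.
Equations for k = 0, 1, 2 (AR order 2, c_2 = 0):
  (E0) gamma(0) = phi_1 gamma(1) + phi_2 gamma(2) + c_0
  (E1) gamma(1) = phi_1 gamma(0) + phi_2 gamma(1) + c_1
  (E2) gamma(2) = phi_1 gamma(1) + phi_2 gamma(0)
From (E1): gamma(1) = A gamma(0) + B with
  A = phi_1 / (1 - phi_2) = -0.055 / 1.092 = -0.050366,   B = c_1 / (1 - phi_2) = 0 / 1.092 = 0.
Insert (E2) into (E0): gamma(0) (1 - phi_2^2) = phi_1 (1 + phi_2) gamma(1) + c_0.
  phi_1 (1 + phi_2) = (-0.055)(0.908) = -0.04994,   1 - phi_2^2 = 0.991536.
Replace gamma(1) by A gamma(0) + B and collect gamma(0):
  gamma(0) [0.991536 - (-0.04994)(-0.050366)] = c_0 = 1
  gamma(0) * 0.989021 = 1
  gamma(0) = 1 / 0.989021 = 1.011101.
  gamma(1) = A gamma(0) = (-0.050366)(1.011101) = -0.050925.
Therefore gamma(1) = -0.0509 (to 4 decimal places).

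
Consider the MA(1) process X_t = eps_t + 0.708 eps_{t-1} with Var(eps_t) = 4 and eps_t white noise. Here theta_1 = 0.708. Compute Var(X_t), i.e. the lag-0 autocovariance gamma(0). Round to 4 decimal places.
\gamma(0) = 6.0051

For an MA(q) process X_t = eps_t + sum_i theta_i eps_{t-i} with
Var(eps_t) = sigma^2, the variance is
  gamma(0) = sigma^2 * (1 + sum_i theta_i^2).
  sum_i theta_i^2 = (0.708)^2 = 0.501264.
  gamma(0) = 4 * (1 + 0.501264) = 4 * 1.501264 = 6.005056, which rounds to 6.0051.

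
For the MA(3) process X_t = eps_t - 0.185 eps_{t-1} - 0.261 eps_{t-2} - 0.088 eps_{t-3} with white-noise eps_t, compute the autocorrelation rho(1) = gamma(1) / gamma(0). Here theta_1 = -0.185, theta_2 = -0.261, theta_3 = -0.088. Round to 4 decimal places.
\rho(1) = -0.1025

For an MA(q) process with theta_0 = 1, the autocovariance is
  gamma(k) = sigma^2 * sum_{i=0..q-k} theta_i * theta_{i+k},
and rho(k) = gamma(k) / gamma(0). Sigma^2 cancels.
  numerator   = (1)*(-0.185) + (-0.185)*(-0.261) + (-0.261)*(-0.088) = -0.113747.
  denominator = (1)^2 + (-0.185)^2 + (-0.261)^2 + (-0.088)^2 = 1.11009.
  rho(1) = -0.113747 / 1.11009 = -0.1025.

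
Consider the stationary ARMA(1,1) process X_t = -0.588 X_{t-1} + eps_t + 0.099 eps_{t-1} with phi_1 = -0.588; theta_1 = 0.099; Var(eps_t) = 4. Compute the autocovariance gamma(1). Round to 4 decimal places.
\gamma(1) = -2.8156

Multiply the model equation by X_{t-k} and take expectations. With theta_0 = psi_0 = 1 and psi_j the MA(infinity) weights, this gives
  gamma(k) - sum_i phi_i gamma(k-i) = c_k,
  c_k = sigma^2 * sum_{j=k..q} theta_j psi_{j-k}   (c_k = 0 for k > q),
using gamma(-m) = gamma(m).
psi-weights needed (psi_j = theta_j + sum_i phi_i psi_{j-i}):
  psi_1 = theta_1 + phi_1 = 0.099 + (-0.588) = -0.489
Right-hand sides:
  c_0 = sigma^2 (1 + theta_1 psi_1) = 4 * (1 + (0.099)(-0.489)) = 4 * 0.951589 = 3.806356
  c_1 = sigma^2 theta_1 = 4 * (0.099) = 0.396
  c_2 = 0
Equations for k = 0 and k = 1 (AR order 1):
  gamma(0) = phi_1 gamma(1) + c_0
  gamma(1) = phi_1 gamma(0) + c_1
Substituting the second into the first: gamma(0) (1 - phi_1^2) = c_0 + phi_1 c_1, so
  gamma(0) = (c_0 + phi_1 c_1) / (1 - phi_1^2) = (3.806356 + (-0.588)(0.396)) / (1 - (-0.588)^2) = 3.573508 / 0.654256 = 5.461942.
  gamma(1) = phi_1 gamma(0) + c_1 = (-0.588)(5.461942) + (0.396) = -2.815622.
Therefore gamma(1) = -2.8156 (to 4 decimal places).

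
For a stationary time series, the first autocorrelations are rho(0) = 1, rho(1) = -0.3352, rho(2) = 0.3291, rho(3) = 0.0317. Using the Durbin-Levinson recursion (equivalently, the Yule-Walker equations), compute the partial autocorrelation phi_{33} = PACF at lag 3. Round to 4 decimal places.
\phi_{33} = 0.2359

The PACF at lag k is phi_{kk}, the last component of the solution
to the Yule-Walker system G_k phi = r_k where
  (G_k)_{ij} = rho(|i - j|), (r_k)_i = rho(i), i,j = 1..k.
Equivalently, Durbin-Levinson gives phi_{kk} iteratively:
  phi_{11} = rho(1)
  phi_{kk} = [rho(k) - sum_{j=1..k-1} phi_{k-1,j} rho(k-j)]
            / [1 - sum_{j=1..k-1} phi_{k-1,j} rho(j)],
  phi_{k,j} = phi_{k-1,j} - phi_{kk} phi_{k-1,k-j},  j = 1..k-1.
Step k = 1:
  phi_11 = rho(1) = -0.3352.
Step k = 2:
  phi_22 = [rho(2) - phi_11 rho(1)] / [1 - phi_11 rho(1)] = [0.3291 - (-0.3352)(-0.3352)] / [1 - (-0.3352)(-0.3352)]
         = 0.21674096 / 0.88764096 = 0.244176.
  Update: phi_21 = phi_11 - phi_22 phi_11 = -0.3352 - (0.244176)(-0.3352) = -0.253352.
Step k = 3:
  phi_33 = [rho(3) - phi_21 rho(2) - phi_22 rho(1)] / [1 - phi_21 rho(1) - phi_22 rho(2)]
    numerator   = 0.0317 - (-0.253352)(0.3291) - (0.244176)(-0.3352) = 0.19692609
    denominator = 1 - (-0.253352)(-0.3352) - (0.244176)(0.3291) = 0.83471794
  phi_33 = 0.19692609 / 0.83471794 = 0.2359.
Therefore phi_{33} = 0.2359.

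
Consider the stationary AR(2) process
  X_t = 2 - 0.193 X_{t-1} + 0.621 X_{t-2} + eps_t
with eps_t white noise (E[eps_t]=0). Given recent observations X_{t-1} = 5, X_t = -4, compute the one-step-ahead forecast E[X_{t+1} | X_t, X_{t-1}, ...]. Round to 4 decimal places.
E[X_{t+1} \mid \mathcal F_t] = 5.8770

For an AR(p) model X_t = c + sum_i phi_i X_{t-i} + eps_t, the
one-step-ahead conditional mean is
  E[X_{t+1} | X_t, ...] = c + sum_i phi_i X_{t+1-i}.
Substitute known values:
  E[X_{t+1} | ...] = 2 + (-0.193) * (-4) + (0.621) * (5)
                   = 5.8770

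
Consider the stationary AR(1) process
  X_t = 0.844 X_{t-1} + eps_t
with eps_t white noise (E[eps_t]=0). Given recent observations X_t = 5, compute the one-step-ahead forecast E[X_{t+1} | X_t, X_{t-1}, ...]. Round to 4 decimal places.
E[X_{t+1} \mid \mathcal F_t] = 4.2200

For an AR(p) model X_t = c + sum_i phi_i X_{t-i} + eps_t, the
one-step-ahead conditional mean is
  E[X_{t+1} | X_t, ...] = c + sum_i phi_i X_{t+1-i}.
Substitute known values:
  E[X_{t+1} | ...] = (0.844) * (5)
                   = 4.2200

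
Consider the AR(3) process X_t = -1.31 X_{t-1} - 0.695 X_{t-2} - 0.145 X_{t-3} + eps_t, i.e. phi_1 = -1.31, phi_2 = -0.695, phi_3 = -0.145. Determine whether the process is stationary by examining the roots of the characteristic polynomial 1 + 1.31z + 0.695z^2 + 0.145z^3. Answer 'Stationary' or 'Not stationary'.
\text{Stationary}

The AR(p) characteristic polynomial is P(z) = 1 + 1.31z + 0.695z^2 + 0.145z^3.
Stationarity requires all roots to lie outside the unit circle, i.e. |z| > 1 for every root.
Degree 3: look for a simple real root z0 first, then factor out (1 - z/z0) and solve the remaining quadratic.
Testing z0 = -2: P(-2) = 1 + (1.31)(-2) + (0.695)(-2)^2 + (0.145)(-2)^3
  = 1 + (-2.62) + (2.78) + (-1.16) = 0.  So z_0 = -2 is a root, |z_0| = 2.
Divide out the factor (1 + 0.5 z) = (1 - z/z0) (since 1/z0 = -0.5):
  P(z) = (1 + 0.5 z)(1 + (0.81) z + (0.29) z^2)
  [check: z-coef 0.81 - (-0.5) = 1.31; z^2-coef 0.29 - (-0.5)(0.81) = 0.695; z^3-coef -(-0.5)(0.29) = 0.145.]
Remaining roots from the quadratic factor 1 + (0.81) z + (0.29) z^2:
  Set 1 + (0.81) z + (0.29) z^2 = 0, i.e. a z^2 + b z + c = 0 with a = 0.29, b = 0.81, c = 1.
  Discriminant D = b^2 - 4ac = (0.81)^2 - 4*(0.29)*1 = 0.6561 - (1.16) = -0.5039.
  D < 0, so the roots are the complex-conjugate pair z = (-b +/- i sqrt(-D)) / (2a) = -1.3966 +/- 1.2239i.
  For a conjugate pair |z|^2 = z * conj(z) = (product of roots) = c/a = 1/(0.29) = 3.448276, so |z| = sqrt(3.448276) = 1.857 for both roots.
Moduli of all roots: 2.0000, 1.8570, 1.8570.
All moduli strictly greater than 1? Yes.
Verdict: Stationary.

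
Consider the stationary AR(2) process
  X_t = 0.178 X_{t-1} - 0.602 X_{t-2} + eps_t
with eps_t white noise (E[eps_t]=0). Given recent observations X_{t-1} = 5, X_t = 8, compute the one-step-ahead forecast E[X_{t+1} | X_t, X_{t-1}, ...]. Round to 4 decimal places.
E[X_{t+1} \mid \mathcal F_t] = -1.5860

For an AR(p) model X_t = c + sum_i phi_i X_{t-i} + eps_t, the
one-step-ahead conditional mean is
  E[X_{t+1} | X_t, ...] = c + sum_i phi_i X_{t+1-i}.
Substitute known values:
  E[X_{t+1} | ...] = (0.178) * (8) + (-0.602) * (5)
                   = -1.5860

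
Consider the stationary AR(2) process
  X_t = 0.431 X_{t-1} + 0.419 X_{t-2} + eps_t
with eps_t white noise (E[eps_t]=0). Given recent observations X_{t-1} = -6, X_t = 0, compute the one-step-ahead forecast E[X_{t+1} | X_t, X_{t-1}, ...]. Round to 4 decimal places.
E[X_{t+1} \mid \mathcal F_t] = -2.5140

For an AR(p) model X_t = c + sum_i phi_i X_{t-i} + eps_t, the
one-step-ahead conditional mean is
  E[X_{t+1} | X_t, ...] = c + sum_i phi_i X_{t+1-i}.
Substitute known values:
  E[X_{t+1} | ...] = (0.431) * (0) + (0.419) * (-6)
                   = -2.5140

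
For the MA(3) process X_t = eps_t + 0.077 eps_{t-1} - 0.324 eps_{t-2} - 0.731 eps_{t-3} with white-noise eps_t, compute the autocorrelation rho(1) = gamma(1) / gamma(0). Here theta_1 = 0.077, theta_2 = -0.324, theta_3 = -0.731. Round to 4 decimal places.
\rho(1) = 0.1756

For an MA(q) process with theta_0 = 1, the autocovariance is
  gamma(k) = sigma^2 * sum_{i=0..q-k} theta_i * theta_{i+k},
and rho(k) = gamma(k) / gamma(0). Sigma^2 cancels.
  numerator   = (1)*(0.077) + (0.077)*(-0.324) + (-0.324)*(-0.731) = 0.288896.
  denominator = (1)^2 + (0.077)^2 + (-0.324)^2 + (-0.731)^2 = 1.645266.
  rho(1) = 0.288896 / 1.645266 = 0.1756.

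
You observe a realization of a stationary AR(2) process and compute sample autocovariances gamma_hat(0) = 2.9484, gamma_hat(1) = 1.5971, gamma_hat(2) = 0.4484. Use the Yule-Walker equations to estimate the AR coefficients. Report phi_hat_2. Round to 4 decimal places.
\hat\phi_{2} = -0.2000

The Yule-Walker equations for an AR(p) process read, in matrix form,
  Gamma_p phi = r_p,   with   (Gamma_p)_{ij} = gamma(|i - j|),
                       (r_p)_i = gamma(i),   i,j = 1..p.
Substitute the sample gammas (Toeplitz matrix and right-hand side of size 2):
  Gamma_p = [[2.9484, 1.5971], [1.5971, 2.9484]]
  r_p     = [1.5971, 0.4484]
Written out:
  2.9484 phi_1 + 1.5971 phi_2 = 1.5971
  1.5971 phi_1 + 2.9484 phi_2 = 0.4484
Solve by Cramer's rule:
  det = gamma(0)^2 - gamma(1)^2 = (2.9484)^2 - (1.5971)^2 = 8.69306256 - 2.55072841 = 6.14233415
  phi_hat_1 = [gamma(1) gamma(0) - gamma(1) gamma(2)] / det = [(1.5971)(2.9484) - (1.5971)(0.4484)] / 6.14233415 = 3.99275 / 6.14233415 = 0.65
  phi_hat_2 = [gamma(0) gamma(2) - gamma(1)^2] / det = [(2.9484)(0.4484) - (1.5971)^2] / 6.14233415 = -1.22866585 / 6.14233415 = -0.2
So phi_hat = [0.6500, -0.2000].
Therefore phi_hat_2 = -0.2000.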